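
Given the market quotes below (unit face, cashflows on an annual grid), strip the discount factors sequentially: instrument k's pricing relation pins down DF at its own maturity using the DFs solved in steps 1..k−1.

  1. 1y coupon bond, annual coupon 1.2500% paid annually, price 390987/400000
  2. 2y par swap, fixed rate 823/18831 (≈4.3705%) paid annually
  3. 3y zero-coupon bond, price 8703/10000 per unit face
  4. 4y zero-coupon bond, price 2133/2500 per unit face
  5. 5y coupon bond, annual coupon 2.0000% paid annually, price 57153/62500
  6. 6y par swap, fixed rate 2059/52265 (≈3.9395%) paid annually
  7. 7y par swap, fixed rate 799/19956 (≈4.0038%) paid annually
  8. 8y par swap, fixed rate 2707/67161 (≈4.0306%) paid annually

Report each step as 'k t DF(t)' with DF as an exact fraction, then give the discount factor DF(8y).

step 1 [1y] bond c/1=1/80: DF=(390987/400000 − 1/80·(0))/(1+1/80) = 4827/5000 ≈ 0.965400
step 2 [2y] swap r/1=823/18831: DF=(1 − 823/18831·(0.965400))/(1+823/18831) = 9177/10000 ≈ 0.917700
step 3 [3y] zero: DF = P = 8703/10000 ≈ 0.870300
step 4 [4y] zero: DF = P = 2133/2500 ≈ 0.853200
step 5 [5y] bond c/1=1/50: DF=(57153/62500 − 1/50·(0.965400+0.917700+0.870300+0.853200))/(1+1/50) = 4129/5000 ≈ 0.825800
step 6 [6y] swap r/1=2059/52265: DF=(1 − 2059/52265·(0.965400+0.917700+0.870300+0.853200+0.825800))/(1+2059/52265) = 7941/10000 ≈ 0.794100
step 7 [7y] swap r/1=799/19956: DF=(1 − 799/19956·(0.965400+0.917700+0.870300+0.853200+0.825800+0.794100))/(1+799/19956) = 7603/10000 ≈ 0.760300
step 8 [8y] swap r/1=2707/67161: DF=(1 − 2707/67161·(0.965400+0.917700+0.870300+0.853200+0.825800+0.794100+0.760300))/(1+2707/67161) = 7293/10000 ≈ 0.729300

1 1 4827/5000
2 2 9177/10000
3 3 8703/10000
4 4 2133/2500
5 5 4129/5000
6 6 7941/10000
7 7 7603/10000
8 8 7293/10000
DF(8y) = 7293/10000 ≈ 0.729300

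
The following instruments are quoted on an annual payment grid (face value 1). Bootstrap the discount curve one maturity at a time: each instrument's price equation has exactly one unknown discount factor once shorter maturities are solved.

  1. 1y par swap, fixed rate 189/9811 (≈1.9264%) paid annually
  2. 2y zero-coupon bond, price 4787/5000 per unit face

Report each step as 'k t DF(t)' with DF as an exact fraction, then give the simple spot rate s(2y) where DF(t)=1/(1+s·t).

1 1 9811/10000
2 2 4787/5000
s(2y) = (1/(4787/5000) − 1)/(2) = 213/9574 ≈ 2.2248%

step 1 [1y] swap r/1=189/9811: DF=(1 − 189/9811·(0))/(1+189/9811) = 9811/10000 ≈ 0.981100
step 2 [2y] zero: DF = P = 4787/5000 ≈ 0.957400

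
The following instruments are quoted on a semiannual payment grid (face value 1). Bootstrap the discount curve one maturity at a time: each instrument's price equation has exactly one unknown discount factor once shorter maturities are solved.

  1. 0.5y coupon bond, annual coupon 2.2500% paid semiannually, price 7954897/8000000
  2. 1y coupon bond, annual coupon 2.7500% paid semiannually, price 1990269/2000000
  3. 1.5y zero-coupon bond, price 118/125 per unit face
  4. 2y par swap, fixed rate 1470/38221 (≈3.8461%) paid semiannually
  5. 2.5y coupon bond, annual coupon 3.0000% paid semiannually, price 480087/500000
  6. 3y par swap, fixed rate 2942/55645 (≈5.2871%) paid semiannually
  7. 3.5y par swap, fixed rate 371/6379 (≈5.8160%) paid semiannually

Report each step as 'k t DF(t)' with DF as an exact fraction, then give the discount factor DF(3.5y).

1 1/2 9833/10000
2 1 9683/10000
3 3/2 118/125
4 2 1853/2000
5 5/2 1779/2000
6 3 8529/10000
7 7/2 1629/2000
DF(3.5y) = 1629/2000 ≈ 0.814500

step 1 [0.5y] bond c/2=9/800: DF=(7954897/8000000 − 9/800·(0))/(1+9/800) = 9833/10000 ≈ 0.983300
step 2 [1y] bond c/2=11/800: DF=(1990269/2000000 − 11/800·(0.983300))/(1+11/800) = 9683/10000 ≈ 0.968300
step 3 [1.5y] zero: DF = P = 118/125 ≈ 0.944000
step 4 [2y] swap r/2=735/38221: DF=(1 − 735/38221·(0.983300+0.968300+0.944000))/(1+735/38221) = 1853/2000 ≈ 0.926500
step 5 [2.5y] bond c/2=3/200: DF=(480087/500000 − 3/200·(0.983300+0.968300+0.944000+0.926500))/(1+3/200) = 1779/2000 ≈ 0.889500
step 6 [3y] swap r/2=1471/55645: DF=(1 − 1471/55645·(0.983300+0.968300+0.944000+0.926500+0.889500))/(1+1471/55645) = 8529/10000 ≈ 0.852900
step 7 [3.5y] swap r/2=371/12758: DF=(1 − 371/12758·(0.983300+0.968300+0.944000+0.926500+0.889500+0.852900))/(1+371/12758) = 1629/2000 ≈ 0.814500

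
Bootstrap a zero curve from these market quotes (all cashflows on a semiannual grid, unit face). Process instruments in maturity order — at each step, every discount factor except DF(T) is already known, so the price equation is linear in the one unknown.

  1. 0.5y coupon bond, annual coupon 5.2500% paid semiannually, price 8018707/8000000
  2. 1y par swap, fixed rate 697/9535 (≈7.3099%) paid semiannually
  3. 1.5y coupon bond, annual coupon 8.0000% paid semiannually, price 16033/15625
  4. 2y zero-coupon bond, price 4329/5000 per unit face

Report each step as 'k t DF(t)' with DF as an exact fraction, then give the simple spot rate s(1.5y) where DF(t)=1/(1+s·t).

1 1/2 9767/10000
2 1 9303/10000
3 3/2 9133/10000
4 2 4329/5000
s(1.5y) = (1/(9133/10000) − 1)/(3/2) = 578/9133 ≈ 6.3287%

step 1 [0.5y] bond c/2=21/800: DF=(8018707/8000000 − 21/800·(0))/(1+21/800) = 9767/10000 ≈ 0.976700
step 2 [1y] swap r/2=697/19070: DF=(1 − 697/19070·(0.976700))/(1+697/19070) = 9303/10000 ≈ 0.930300
step 3 [1.5y] bond c/2=1/25: DF=(16033/15625 − 1/25·(0.976700+0.930300))/(1+1/25) = 9133/10000 ≈ 0.913300
step 4 [2y] zero: DF = P = 4329/5000 ≈ 0.865800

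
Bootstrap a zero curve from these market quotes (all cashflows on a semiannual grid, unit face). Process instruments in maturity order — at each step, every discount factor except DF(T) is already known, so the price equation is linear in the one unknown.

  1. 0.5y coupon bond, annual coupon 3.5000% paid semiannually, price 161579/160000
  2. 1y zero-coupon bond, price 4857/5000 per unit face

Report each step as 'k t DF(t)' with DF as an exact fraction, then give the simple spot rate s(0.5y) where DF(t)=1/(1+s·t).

1 1/2 397/400
2 1 4857/5000
s(0.5y) = (1/(397/400) − 1)/(1/2) = 6/397 ≈ 1.5113%

step 1 [0.5y] bond c/2=7/400: DF=(161579/160000 − 7/400·(0))/(1+7/400) = 397/400 ≈ 0.992500
step 2 [1y] zero: DF = P = 4857/5000 ≈ 0.971400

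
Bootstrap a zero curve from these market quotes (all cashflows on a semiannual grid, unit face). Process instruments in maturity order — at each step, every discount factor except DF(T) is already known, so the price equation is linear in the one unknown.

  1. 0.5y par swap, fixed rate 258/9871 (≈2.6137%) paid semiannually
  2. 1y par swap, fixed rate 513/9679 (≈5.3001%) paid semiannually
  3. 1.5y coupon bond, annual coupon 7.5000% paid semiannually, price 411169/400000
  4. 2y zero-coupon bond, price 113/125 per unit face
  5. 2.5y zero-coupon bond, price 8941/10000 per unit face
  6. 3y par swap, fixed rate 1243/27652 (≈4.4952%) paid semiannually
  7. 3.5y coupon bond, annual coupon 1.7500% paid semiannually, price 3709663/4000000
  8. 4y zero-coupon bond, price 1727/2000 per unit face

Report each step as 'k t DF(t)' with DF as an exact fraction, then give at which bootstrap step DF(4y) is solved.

1 1/2 9871/10000
2 1 9487/10000
3 3/2 1151/1250
4 2 113/125
5 5/2 8941/10000
6 3 8757/10000
7 7/2 4357/5000
8 4 1727/2000
DF(4y) is solved at step 8

step 1 [0.5y] swap r/2=129/9871: DF=(1 − 129/9871·(0))/(1+129/9871) = 9871/10000 ≈ 0.987100
step 2 [1y] swap r/2=513/19358: DF=(1 − 513/19358·(0.987100))/(1+513/19358) = 9487/10000 ≈ 0.948700
step 3 [1.5y] bond c/2=3/80: DF=(411169/400000 − 3/80·(0.987100+0.948700))/(1+3/80) = 1151/1250 ≈ 0.920800
step 4 [2y] zero: DF = P = 113/125 ≈ 0.904000
step 5 [2.5y] zero: DF = P = 8941/10000 ≈ 0.894100
step 6 [3y] swap r/2=1243/55304: DF=(1 − 1243/55304·(0.987100+0.948700+0.920800+0.904000+0.894100))/(1+1243/55304) = 8757/10000 ≈ 0.875700
step 7 [3.5y] bond c/2=7/800: DF=(3709663/4000000 − 7/800·(0.987100+0.948700+0.920800+0.904000+0.894100+0.875700))/(1+7/800) = 4357/5000 ≈ 0.871400
step 8 [4y] zero: DF = P = 1727/2000 ≈ 0.863500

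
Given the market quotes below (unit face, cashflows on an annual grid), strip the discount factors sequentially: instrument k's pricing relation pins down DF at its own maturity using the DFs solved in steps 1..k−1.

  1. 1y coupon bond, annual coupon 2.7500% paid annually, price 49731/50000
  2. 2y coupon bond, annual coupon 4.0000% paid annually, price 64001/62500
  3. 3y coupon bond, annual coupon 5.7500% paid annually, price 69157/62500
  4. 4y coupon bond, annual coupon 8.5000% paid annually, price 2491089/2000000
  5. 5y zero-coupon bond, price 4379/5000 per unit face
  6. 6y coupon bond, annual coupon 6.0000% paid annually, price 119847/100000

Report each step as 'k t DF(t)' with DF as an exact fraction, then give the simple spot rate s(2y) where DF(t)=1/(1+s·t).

step 1 [1y] bond c/1=11/400: DF=(49731/50000 − 11/400·(0))/(1+11/400) = 121/125 ≈ 0.968000
step 2 [2y] bond c/1=1/25: DF=(64001/62500 − 1/25·(0.968000))/(1+1/25) = 4737/5000 ≈ 0.947400
step 3 [3y] bond c/1=23/400: DF=(69157/62500 − 23/400·(0.968000+0.947400))/(1+23/400) = 4711/5000 ≈ 0.942200
step 4 [4y] bond c/1=17/200: DF=(2491089/2000000 − 17/200·(0.968000+0.947400+0.942200))/(1+17/200) = 9241/10000 ≈ 0.924100
step 5 [5y] zero: DF = P = 4379/5000 ≈ 0.875800
step 6 [6y] bond c/1=3/50: DF=(119847/100000 − 3/50·(0.968000+0.947400+0.942200+0.924100+0.875800))/(1+3/50) = 867/1000 ≈ 0.867000

1 1 121/125
2 2 4737/5000
3 3 4711/5000
4 4 9241/10000
5 5 4379/5000
6 6 867/1000
s(2y) = (1/(4737/5000) − 1)/(2) = 263/9474 ≈ 2.7760%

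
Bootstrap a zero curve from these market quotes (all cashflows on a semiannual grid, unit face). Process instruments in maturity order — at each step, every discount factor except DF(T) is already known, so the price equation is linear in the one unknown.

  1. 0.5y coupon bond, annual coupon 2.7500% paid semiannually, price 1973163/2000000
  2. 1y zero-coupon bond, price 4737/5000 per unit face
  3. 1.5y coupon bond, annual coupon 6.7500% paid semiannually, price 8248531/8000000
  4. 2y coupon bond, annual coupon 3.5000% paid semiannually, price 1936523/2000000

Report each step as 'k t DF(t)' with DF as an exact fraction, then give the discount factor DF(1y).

step 1 [0.5y] bond c/2=11/800: DF=(1973163/2000000 − 11/800·(0))/(1+11/800) = 2433/2500 ≈ 0.973200
step 2 [1y] zero: DF = P = 4737/5000 ≈ 0.947400
step 3 [1.5y] bond c/2=27/800: DF=(8248531/8000000 − 27/800·(0.973200+0.947400))/(1+27/800) = 9347/10000 ≈ 0.934700
step 4 [2y] bond c/2=7/400: DF=(1936523/2000000 − 7/400·(0.973200+0.947400+0.934700))/(1+7/400) = 361/400 ≈ 0.902500

1 1/2 2433/2500
2 1 4737/5000
3 3/2 9347/10000
4 2 361/400
DF(1y) = 4737/5000 ≈ 0.947400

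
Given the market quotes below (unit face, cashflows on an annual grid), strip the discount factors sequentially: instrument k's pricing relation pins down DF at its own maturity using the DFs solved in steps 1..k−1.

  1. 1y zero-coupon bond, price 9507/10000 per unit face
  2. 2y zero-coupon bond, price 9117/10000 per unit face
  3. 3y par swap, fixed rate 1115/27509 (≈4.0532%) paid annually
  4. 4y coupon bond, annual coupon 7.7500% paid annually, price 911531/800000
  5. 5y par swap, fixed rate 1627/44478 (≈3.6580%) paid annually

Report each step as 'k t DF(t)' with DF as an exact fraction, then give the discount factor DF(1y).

step 1 [1y] zero: DF = P = 9507/10000 ≈ 0.950700
step 2 [2y] zero: DF = P = 9117/10000 ≈ 0.911700
step 3 [3y] swap r/1=1115/27509: DF=(1 − 1115/27509·(0.950700+0.911700))/(1+1115/27509) = 1777/2000 ≈ 0.888500
step 4 [4y] bond c/1=31/400: DF=(911531/800000 − 31/400·(0.950700+0.911700+0.888500))/(1+31/400) = 2149/2500 ≈ 0.859600
step 5 [5y] swap r/1=1627/44478: DF=(1 − 1627/44478·(0.950700+0.911700+0.888500+0.859600))/(1+1627/44478) = 8373/10000 ≈ 0.837300

1 1 9507/10000
2 2 9117/10000
3 3 1777/2000
4 4 2149/2500
5 5 8373/10000
DF(1y) = 9507/10000 ≈ 0.950700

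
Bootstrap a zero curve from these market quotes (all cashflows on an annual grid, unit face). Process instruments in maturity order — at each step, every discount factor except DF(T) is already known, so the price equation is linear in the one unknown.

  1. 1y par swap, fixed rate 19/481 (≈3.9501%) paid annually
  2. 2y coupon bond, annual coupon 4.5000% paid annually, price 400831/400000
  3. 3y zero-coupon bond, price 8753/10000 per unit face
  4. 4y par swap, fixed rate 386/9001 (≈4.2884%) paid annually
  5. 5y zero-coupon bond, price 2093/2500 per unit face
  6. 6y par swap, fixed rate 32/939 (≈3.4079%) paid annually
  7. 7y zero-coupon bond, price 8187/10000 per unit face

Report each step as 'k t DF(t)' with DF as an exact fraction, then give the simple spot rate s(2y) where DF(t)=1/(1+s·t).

step 1 [1y] swap r/1=19/481: DF=(1 − 19/481·(0))/(1+19/481) = 481/500 ≈ 0.962000
step 2 [2y] bond c/1=9/200: DF=(400831/400000 − 9/200·(0.962000))/(1+9/200) = 367/400 ≈ 0.917500
step 3 [3y] zero: DF = P = 8753/10000 ≈ 0.875300
step 4 [4y] swap r/1=386/9001: DF=(1 − 386/9001·(0.962000+0.917500+0.875300))/(1+386/9001) = 1057/1250 ≈ 0.845600
step 5 [5y] zero: DF = P = 2093/2500 ≈ 0.837200
step 6 [6y] swap r/1=32/939: DF=(1 − 32/939·(0.962000+0.917500+0.875300+0.845600+0.837200))/(1+32/939) = 513/625 ≈ 0.820800
step 7 [7y] zero: DF = P = 8187/10000 ≈ 0.818700

1 1 481/500
2 2 367/400
3 3 8753/10000
4 4 1057/1250
5 5 2093/2500
6 6 513/625
7 7 8187/10000
s(2y) = (1/(367/400) − 1)/(2) = 33/734 ≈ 4.4959%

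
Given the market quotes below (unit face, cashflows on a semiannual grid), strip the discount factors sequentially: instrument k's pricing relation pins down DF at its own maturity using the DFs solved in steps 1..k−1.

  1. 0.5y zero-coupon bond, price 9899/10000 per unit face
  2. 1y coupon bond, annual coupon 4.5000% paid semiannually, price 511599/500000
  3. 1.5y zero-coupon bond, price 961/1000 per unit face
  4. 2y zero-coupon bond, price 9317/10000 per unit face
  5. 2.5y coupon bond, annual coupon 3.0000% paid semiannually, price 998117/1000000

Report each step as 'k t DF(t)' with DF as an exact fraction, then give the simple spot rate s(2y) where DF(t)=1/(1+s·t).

1 1/2 9899/10000
2 1 9789/10000
3 3/2 961/1000
4 2 9317/10000
5 5/2 9263/10000
s(2y) = (1/(9317/10000) − 1)/(2) = 683/18634 ≈ 3.6653%

step 1 [0.5y] zero: DF = P = 9899/10000 ≈ 0.989900
step 2 [1y] bond c/2=9/400: DF=(511599/500000 − 9/400·(0.989900))/(1+9/400) = 9789/10000 ≈ 0.978900
step 3 [1.5y] zero: DF = P = 961/1000 ≈ 0.961000
step 4 [2y] zero: DF = P = 9317/10000 ≈ 0.931700
step 5 [2.5y] bond c/2=3/200: DF=(998117/1000000 − 3/200·(0.989900+0.978900+0.961000+0.931700))/(1+3/200) = 9263/10000 ≈ 0.926300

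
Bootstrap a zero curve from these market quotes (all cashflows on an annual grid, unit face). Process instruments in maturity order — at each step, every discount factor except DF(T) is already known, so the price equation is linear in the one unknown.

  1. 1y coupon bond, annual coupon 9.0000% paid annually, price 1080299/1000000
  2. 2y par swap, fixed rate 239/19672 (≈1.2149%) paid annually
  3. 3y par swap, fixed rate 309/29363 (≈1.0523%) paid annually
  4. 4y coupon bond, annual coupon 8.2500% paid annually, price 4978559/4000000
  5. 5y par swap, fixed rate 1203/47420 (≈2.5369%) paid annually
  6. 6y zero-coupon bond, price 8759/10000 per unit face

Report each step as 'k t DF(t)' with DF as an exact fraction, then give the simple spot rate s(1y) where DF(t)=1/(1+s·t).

1 1 9911/10000
2 2 9761/10000
3 3 9691/10000
4 4 463/500
5 5 8797/10000
6 6 8759/10000
s(1y) = (1/(9911/10000) − 1)/(1) = 89/9911 ≈ 0.8980%

step 1 [1y] bond c/1=9/100: DF=(1080299/1000000 − 9/100·(0))/(1+9/100) = 9911/10000 ≈ 0.991100
step 2 [2y] swap r/1=239/19672: DF=(1 − 239/19672·(0.991100))/(1+239/19672) = 9761/10000 ≈ 0.976100
step 3 [3y] swap r/1=309/29363: DF=(1 − 309/29363·(0.991100+0.976100))/(1+309/29363) = 9691/10000 ≈ 0.969100
step 4 [4y] bond c/1=33/400: DF=(4978559/4000000 − 33/400·(0.991100+0.976100+0.969100))/(1+33/400) = 463/500 ≈ 0.926000
step 5 [5y] swap r/1=1203/47420: DF=(1 − 1203/47420·(0.991100+0.976100+0.969100+0.926000))/(1+1203/47420) = 8797/10000 ≈ 0.879700
step 6 [6y] zero: DF = P = 8759/10000 ≈ 0.875900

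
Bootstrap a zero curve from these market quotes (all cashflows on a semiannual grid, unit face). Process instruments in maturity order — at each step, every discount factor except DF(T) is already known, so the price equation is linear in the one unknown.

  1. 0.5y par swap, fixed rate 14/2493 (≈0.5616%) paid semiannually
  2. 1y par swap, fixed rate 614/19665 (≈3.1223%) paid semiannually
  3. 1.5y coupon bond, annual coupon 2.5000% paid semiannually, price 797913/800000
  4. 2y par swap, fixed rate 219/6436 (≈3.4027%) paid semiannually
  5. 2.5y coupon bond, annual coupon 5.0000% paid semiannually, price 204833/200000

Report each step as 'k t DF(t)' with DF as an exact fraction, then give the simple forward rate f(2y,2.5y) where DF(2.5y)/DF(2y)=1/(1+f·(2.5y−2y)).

step 1 [0.5y] swap r/2=7/2493: DF=(1 − 7/2493·(0))/(1+7/2493) = 2493/2500 ≈ 0.997200
step 2 [1y] swap r/2=307/19665: DF=(1 − 307/19665·(0.997200))/(1+307/19665) = 9693/10000 ≈ 0.969300
step 3 [1.5y] bond c/2=1/80: DF=(797913/800000 − 1/80·(0.997200+0.969300))/(1+1/80) = 1201/1250 ≈ 0.960800
step 4 [2y] swap r/2=219/12872: DF=(1 − 219/12872·(0.997200+0.969300+0.960800))/(1+219/12872) = 9343/10000 ≈ 0.934300
step 5 [2.5y] bond c/2=1/40: DF=(204833/200000 − 1/40·(0.997200+0.969300+0.960800+0.934300))/(1+1/40) = 181/200 ≈ 0.905000

1 1/2 2493/2500
2 1 9693/10000
3 3/2 1201/1250
4 2 9343/10000
5 5/2 181/200
f(2y,2.5y) = ((9343/10000)/(181/200) − 1)/(1/2) = 293/4525 ≈ 6.4751%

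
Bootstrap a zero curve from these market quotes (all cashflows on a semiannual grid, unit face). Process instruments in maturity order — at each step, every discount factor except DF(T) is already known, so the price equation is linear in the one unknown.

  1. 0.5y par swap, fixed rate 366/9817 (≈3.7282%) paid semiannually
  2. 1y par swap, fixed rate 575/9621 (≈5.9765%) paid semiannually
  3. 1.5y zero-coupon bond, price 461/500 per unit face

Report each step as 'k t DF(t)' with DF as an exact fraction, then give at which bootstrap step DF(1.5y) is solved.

step 1 [0.5y] swap r/2=183/9817: DF=(1 − 183/9817·(0))/(1+183/9817) = 9817/10000 ≈ 0.981700
step 2 [1y] swap r/2=575/19242: DF=(1 − 575/19242·(0.981700))/(1+575/19242) = 377/400 ≈ 0.942500
step 3 [1.5y] zero: DF = P = 461/500 ≈ 0.922000

1 1/2 9817/10000
2 1 377/400
3 3/2 461/500
DF(1.5y) is solved at step 3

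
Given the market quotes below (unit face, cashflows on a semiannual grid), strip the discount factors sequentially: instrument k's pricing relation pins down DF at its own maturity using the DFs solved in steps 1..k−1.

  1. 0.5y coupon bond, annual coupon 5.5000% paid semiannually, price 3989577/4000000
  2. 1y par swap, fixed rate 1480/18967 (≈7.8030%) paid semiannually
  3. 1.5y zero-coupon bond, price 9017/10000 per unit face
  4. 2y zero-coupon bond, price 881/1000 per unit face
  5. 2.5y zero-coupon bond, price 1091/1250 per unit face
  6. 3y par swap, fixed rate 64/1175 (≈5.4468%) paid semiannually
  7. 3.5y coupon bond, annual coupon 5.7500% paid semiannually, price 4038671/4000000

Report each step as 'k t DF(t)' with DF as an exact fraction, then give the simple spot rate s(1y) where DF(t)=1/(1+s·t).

1 1/2 9707/10000
2 1 463/500
3 3/2 9017/10000
4 2 881/1000
5 5/2 1091/1250
6 3 533/625
7 7/2 519/625
s(1y) = (1/(463/500) − 1)/(1) = 37/463 ≈ 7.9914%

step 1 [0.5y] bond c/2=11/400: DF=(3989577/4000000 − 11/400·(0))/(1+11/400) = 9707/10000 ≈ 0.970700
step 2 [1y] swap r/2=740/18967: DF=(1 − 740/18967·(0.970700))/(1+740/18967) = 463/500 ≈ 0.926000
step 3 [1.5y] zero: DF = P = 9017/10000 ≈ 0.901700
step 4 [2y] zero: DF = P = 881/1000 ≈ 0.881000
step 5 [2.5y] zero: DF = P = 1091/1250 ≈ 0.872800
step 6 [3y] swap r/2=32/1175: DF=(1 − 32/1175·(0.970700+0.926000+0.901700+0.881000+0.872800))/(1+32/1175) = 533/625 ≈ 0.852800
step 7 [3.5y] bond c/2=23/800: DF=(4038671/4000000 − 23/800·(0.970700+0.926000+0.901700+0.881000+0.872800+0.852800))/(1+23/800) = 519/625 ≈ 0.830400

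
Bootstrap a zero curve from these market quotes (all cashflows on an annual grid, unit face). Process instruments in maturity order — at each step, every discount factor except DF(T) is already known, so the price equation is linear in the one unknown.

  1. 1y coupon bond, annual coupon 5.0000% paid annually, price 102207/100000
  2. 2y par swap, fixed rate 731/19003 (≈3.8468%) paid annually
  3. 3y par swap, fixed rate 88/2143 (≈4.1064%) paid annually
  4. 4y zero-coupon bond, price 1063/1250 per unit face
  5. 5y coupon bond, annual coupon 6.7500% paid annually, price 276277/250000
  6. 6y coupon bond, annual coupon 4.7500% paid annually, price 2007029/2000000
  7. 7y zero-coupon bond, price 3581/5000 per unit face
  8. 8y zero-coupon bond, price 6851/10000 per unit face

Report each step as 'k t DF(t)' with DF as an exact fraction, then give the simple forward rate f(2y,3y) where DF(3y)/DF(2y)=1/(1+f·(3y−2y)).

1 1 4867/5000
2 2 9269/10000
3 3 1107/1250
4 4 1063/1250
5 5 8053/10000
6 6 3783/5000
7 7 3581/5000
8 8 6851/10000
f(2y,3y) = ((9269/10000)/(1107/1250) − 1)/(1) = 413/8856 ≈ 4.6635%

step 1 [1y] bond c/1=1/20: DF=(102207/100000 − 1/20·(0))/(1+1/20) = 4867/5000 ≈ 0.973400
step 2 [2y] swap r/1=731/19003: DF=(1 − 731/19003·(0.973400))/(1+731/19003) = 9269/10000 ≈ 0.926900
step 3 [3y] swap r/1=88/2143: DF=(1 − 88/2143·(0.973400+0.926900))/(1+88/2143) = 1107/1250 ≈ 0.885600
step 4 [4y] zero: DF = P = 1063/1250 ≈ 0.850400
step 5 [5y] bond c/1=27/400: DF=(276277/250000 − 27/400·(0.973400+0.926900+0.885600+0.850400))/(1+27/400) = 8053/10000 ≈ 0.805300
step 6 [6y] bond c/1=19/400: DF=(2007029/2000000 − 19/400·(0.973400+0.926900+0.885600+0.850400+0.805300))/(1+19/400) = 3783/5000 ≈ 0.756600
step 7 [7y] zero: DF = P = 3581/5000 ≈ 0.716200
step 8 [8y] zero: DF = P = 6851/10000 ≈ 0.685100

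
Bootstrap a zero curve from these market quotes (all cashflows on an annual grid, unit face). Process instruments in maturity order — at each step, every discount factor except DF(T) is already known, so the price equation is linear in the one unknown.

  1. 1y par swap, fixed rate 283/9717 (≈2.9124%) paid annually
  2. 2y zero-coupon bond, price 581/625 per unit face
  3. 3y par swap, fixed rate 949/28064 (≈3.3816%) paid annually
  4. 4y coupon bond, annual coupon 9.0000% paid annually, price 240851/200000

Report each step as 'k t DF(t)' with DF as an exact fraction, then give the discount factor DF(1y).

step 1 [1y] swap r/1=283/9717: DF=(1 − 283/9717·(0))/(1+283/9717) = 9717/10000 ≈ 0.971700
step 2 [2y] zero: DF = P = 581/625 ≈ 0.929600
step 3 [3y] swap r/1=949/28064: DF=(1 − 949/28064·(0.971700+0.929600))/(1+949/28064) = 9051/10000 ≈ 0.905100
step 4 [4y] bond c/1=9/100: DF=(240851/200000 − 9/100·(0.971700+0.929600+0.905100))/(1+9/100) = 8731/10000 ≈ 0.873100

1 1 9717/10000
2 2 581/625
3 3 9051/10000
4 4 8731/10000
DF(1y) = 9717/10000 ≈ 0.971700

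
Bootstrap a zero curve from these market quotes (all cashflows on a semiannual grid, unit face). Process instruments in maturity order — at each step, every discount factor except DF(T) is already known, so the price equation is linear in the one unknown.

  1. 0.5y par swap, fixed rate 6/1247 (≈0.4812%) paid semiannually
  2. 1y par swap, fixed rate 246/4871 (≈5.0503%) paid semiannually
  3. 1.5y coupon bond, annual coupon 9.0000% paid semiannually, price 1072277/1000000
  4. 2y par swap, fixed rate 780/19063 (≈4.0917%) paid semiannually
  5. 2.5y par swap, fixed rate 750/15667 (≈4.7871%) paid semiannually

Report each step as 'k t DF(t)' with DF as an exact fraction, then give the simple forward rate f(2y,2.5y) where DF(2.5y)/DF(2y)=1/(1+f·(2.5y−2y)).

step 1 [0.5y] swap r/2=3/1247: DF=(1 − 3/1247·(0))/(1+3/1247) = 1247/1250 ≈ 0.997600
step 2 [1y] swap r/2=123/4871: DF=(1 − 123/4871·(0.997600))/(1+123/4871) = 2377/2500 ≈ 0.950800
step 3 [1.5y] bond c/2=9/200: DF=(1072277/1000000 − 9/200·(0.997600+0.950800))/(1+9/200) = 4711/5000 ≈ 0.942200
step 4 [2y] swap r/2=390/19063: DF=(1 − 390/19063·(0.997600+0.950800+0.942200))/(1+390/19063) = 461/500 ≈ 0.922000
step 5 [2.5y] swap r/2=375/15667: DF=(1 − 375/15667·(0.997600+0.950800+0.942200+0.922000))/(1+375/15667) = 71/80 ≈ 0.887500

1 1/2 1247/1250
2 1 2377/2500
3 3/2 4711/5000
4 2 461/500
5 5/2 71/80
f(2y,2.5y) = ((461/500)/(71/80) − 1)/(1/2) = 138/1775 ≈ 7.7746%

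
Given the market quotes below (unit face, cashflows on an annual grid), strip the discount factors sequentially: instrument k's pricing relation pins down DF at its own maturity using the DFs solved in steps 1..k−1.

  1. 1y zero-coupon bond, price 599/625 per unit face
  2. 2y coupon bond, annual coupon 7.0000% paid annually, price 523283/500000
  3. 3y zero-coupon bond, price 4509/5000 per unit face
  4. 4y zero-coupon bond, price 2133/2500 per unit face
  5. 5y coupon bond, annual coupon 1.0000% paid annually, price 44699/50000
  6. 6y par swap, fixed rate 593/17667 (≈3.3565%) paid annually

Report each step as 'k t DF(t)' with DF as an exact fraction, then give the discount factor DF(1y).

1 1 599/625
2 2 4577/5000
3 3 4509/5000
4 4 2133/2500
5 5 2123/2500
6 6 8221/10000
DF(1y) = 599/625 ≈ 0.958400

step 1 [1y] zero: DF = P = 599/625 ≈ 0.958400
step 2 [2y] bond c/1=7/100: DF=(523283/500000 − 7/100·(0.958400))/(1+7/100) = 4577/5000 ≈ 0.915400
step 3 [3y] zero: DF = P = 4509/5000 ≈ 0.901800
step 4 [4y] zero: DF = P = 2133/2500 ≈ 0.853200
step 5 [5y] bond c/1=1/100: DF=(44699/50000 − 1/100·(0.958400+0.915400+0.901800+0.853200))/(1+1/100) = 2123/2500 ≈ 0.849200
step 6 [6y] swap r/1=593/17667: DF=(1 − 593/17667·(0.958400+0.915400+0.901800+0.853200+0.849200))/(1+593/17667) = 8221/10000 ≈ 0.822100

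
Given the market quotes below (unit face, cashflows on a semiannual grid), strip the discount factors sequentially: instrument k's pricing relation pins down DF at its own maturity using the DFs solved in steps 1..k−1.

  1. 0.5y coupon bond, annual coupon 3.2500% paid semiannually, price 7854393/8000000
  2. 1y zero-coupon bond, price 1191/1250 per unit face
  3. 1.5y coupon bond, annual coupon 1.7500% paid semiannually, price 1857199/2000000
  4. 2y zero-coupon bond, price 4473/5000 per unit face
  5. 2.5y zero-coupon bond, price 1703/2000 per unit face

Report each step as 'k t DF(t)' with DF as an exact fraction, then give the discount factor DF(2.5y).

step 1 [0.5y] bond c/2=13/800: DF=(7854393/8000000 − 13/800·(0))/(1+13/800) = 9661/10000 ≈ 0.966100
step 2 [1y] zero: DF = P = 1191/1250 ≈ 0.952800
step 3 [1.5y] bond c/2=7/800: DF=(1857199/2000000 − 7/800·(0.966100+0.952800))/(1+7/800) = 9039/10000 ≈ 0.903900
step 4 [2y] zero: DF = P = 4473/5000 ≈ 0.894600
step 5 [2.5y] zero: DF = P = 1703/2000 ≈ 0.851500

1 1/2 9661/10000
2 1 1191/1250
3 3/2 9039/10000
4 2 4473/5000
5 5/2 1703/2000
DF(2.5y) = 1703/2000 ≈ 0.851500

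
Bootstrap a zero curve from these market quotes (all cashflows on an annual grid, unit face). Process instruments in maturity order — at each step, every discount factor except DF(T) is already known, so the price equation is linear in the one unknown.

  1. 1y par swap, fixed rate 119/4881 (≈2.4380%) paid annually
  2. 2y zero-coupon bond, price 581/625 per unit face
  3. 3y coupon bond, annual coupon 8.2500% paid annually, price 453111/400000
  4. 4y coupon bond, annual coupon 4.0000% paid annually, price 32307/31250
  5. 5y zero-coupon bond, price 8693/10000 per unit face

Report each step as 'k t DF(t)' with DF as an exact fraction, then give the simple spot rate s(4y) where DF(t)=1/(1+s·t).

step 1 [1y] swap r/1=119/4881: DF=(1 − 119/4881·(0))/(1+119/4881) = 4881/5000 ≈ 0.976200
step 2 [2y] zero: DF = P = 581/625 ≈ 0.929600
step 3 [3y] bond c/1=33/400: DF=(453111/400000 − 33/400·(0.976200+0.929600))/(1+33/400) = 2253/2500 ≈ 0.901200
step 4 [4y] bond c/1=1/25: DF=(32307/31250 − 1/25·(0.976200+0.929600+0.901200))/(1+1/25) = 8861/10000 ≈ 0.886100
step 5 [5y] zero: DF = P = 8693/10000 ≈ 0.869300

1 1 4881/5000
2 2 581/625
3 3 2253/2500
4 4 8861/10000
5 5 8693/10000
s(4y) = (1/(8861/10000) − 1)/(4) = 1139/35444 ≈ 3.2135%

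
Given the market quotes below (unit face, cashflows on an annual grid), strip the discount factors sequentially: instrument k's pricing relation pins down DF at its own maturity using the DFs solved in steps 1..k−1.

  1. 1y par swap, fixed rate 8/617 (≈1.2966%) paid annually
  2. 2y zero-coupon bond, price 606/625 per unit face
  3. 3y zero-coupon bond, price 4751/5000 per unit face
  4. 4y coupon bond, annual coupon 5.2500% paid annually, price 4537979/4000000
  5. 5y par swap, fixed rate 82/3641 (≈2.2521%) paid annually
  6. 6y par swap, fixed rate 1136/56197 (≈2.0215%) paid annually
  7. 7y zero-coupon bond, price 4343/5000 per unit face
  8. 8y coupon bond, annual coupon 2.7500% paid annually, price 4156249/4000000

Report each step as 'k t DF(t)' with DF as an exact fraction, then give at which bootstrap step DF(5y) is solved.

1 1 617/625
2 2 606/625
3 3 4751/5000
4 4 9329/10000
5 5 4467/5000
6 6 554/625
7 7 4343/5000
8 8 1047/1250
DF(5y) is solved at step 5

step 1 [1y] swap r/1=8/617: DF=(1 − 8/617·(0))/(1+8/617) = 617/625 ≈ 0.987200
step 2 [2y] zero: DF = P = 606/625 ≈ 0.969600
step 3 [3y] zero: DF = P = 4751/5000 ≈ 0.950200
step 4 [4y] bond c/1=21/400: DF=(4537979/4000000 − 21/400·(0.987200+0.969600+0.950200))/(1+21/400) = 9329/10000 ≈ 0.932900
step 5 [5y] swap r/1=82/3641: DF=(1 − 82/3641·(0.987200+0.969600+0.950200+0.932900))/(1+82/3641) = 4467/5000 ≈ 0.893400
step 6 [6y] swap r/1=1136/56197: DF=(1 − 1136/56197·(0.987200+0.969600+0.950200+0.932900+0.893400))/(1+1136/56197) = 554/625 ≈ 0.886400
step 7 [7y] zero: DF = P = 4343/5000 ≈ 0.868600
step 8 [8y] bond c/1=11/400: DF=(4156249/4000000 − 11/400·(0.987200+0.969600+0.950200+0.932900+0.893400+0.886400+0.868600))/(1+11/400) = 1047/1250 ≈ 0.837600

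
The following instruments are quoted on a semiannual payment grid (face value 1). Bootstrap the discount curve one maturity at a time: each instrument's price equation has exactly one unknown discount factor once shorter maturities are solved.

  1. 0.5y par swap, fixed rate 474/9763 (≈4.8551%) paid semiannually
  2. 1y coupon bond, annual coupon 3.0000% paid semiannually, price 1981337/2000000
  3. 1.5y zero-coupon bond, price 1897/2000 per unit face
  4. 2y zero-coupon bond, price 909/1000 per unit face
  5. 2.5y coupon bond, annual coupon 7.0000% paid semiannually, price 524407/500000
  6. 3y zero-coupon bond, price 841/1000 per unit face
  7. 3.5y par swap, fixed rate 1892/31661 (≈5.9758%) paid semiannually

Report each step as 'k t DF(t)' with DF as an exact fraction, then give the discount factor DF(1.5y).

1 1/2 9763/10000
2 1 601/625
3 3/2 1897/2000
4 2 909/1000
5 5/2 177/200
6 3 841/1000
7 7/2 2027/2500
DF(1.5y) = 1897/2000 ≈ 0.948500

step 1 [0.5y] swap r/2=237/9763: DF=(1 − 237/9763·(0))/(1+237/9763) = 9763/10000 ≈ 0.976300
step 2 [1y] bond c/2=3/200: DF=(1981337/2000000 − 3/200·(0.976300))/(1+3/200) = 601/625 ≈ 0.961600
step 3 [1.5y] zero: DF = P = 1897/2000 ≈ 0.948500
step 4 [2y] zero: DF = P = 909/1000 ≈ 0.909000
step 5 [2.5y] bond c/2=7/200: DF=(524407/500000 − 7/200·(0.976300+0.961600+0.948500+0.909000))/(1+7/200) = 177/200 ≈ 0.885000
step 6 [3y] zero: DF = P = 841/1000 ≈ 0.841000
step 7 [3.5y] swap r/2=946/31661: DF=(1 − 946/31661·(0.976300+0.961600+0.948500+0.909000+0.885000+0.841000))/(1+946/31661) = 2027/2500 ≈ 0.810800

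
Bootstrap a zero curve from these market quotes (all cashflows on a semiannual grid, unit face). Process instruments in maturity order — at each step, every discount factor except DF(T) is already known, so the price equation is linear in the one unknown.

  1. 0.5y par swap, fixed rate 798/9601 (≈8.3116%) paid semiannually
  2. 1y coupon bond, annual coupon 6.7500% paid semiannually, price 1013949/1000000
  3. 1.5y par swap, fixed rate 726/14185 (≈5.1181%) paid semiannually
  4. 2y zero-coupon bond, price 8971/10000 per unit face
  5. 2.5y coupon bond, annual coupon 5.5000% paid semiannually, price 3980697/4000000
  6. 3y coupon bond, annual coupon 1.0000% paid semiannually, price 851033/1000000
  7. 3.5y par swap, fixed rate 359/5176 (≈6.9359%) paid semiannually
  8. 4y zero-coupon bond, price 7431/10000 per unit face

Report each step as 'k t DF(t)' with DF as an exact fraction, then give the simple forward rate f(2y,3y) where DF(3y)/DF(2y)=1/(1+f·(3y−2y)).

1 1/2 9601/10000
2 1 1899/2000
3 3/2 4637/5000
4 2 8971/10000
5 5/2 4343/5000
6 3 8239/10000
7 7/2 3923/5000
8 4 7431/10000
f(2y,3y) = ((8971/10000)/(8239/10000) − 1)/(1) = 732/8239 ≈ 8.8846%

step 1 [0.5y] swap r/2=399/9601: DF=(1 − 399/9601·(0))/(1+399/9601) = 9601/10000 ≈ 0.960100
step 2 [1y] bond c/2=27/800: DF=(1013949/1000000 − 27/800·(0.960100))/(1+27/800) = 1899/2000 ≈ 0.949500
step 3 [1.5y] swap r/2=363/14185: DF=(1 − 363/14185·(0.960100+0.949500))/(1+363/14185) = 4637/5000 ≈ 0.927400
step 4 [2y] zero: DF = P = 8971/10000 ≈ 0.897100
step 5 [2.5y] bond c/2=11/400: DF=(3980697/4000000 − 11/400·(0.960100+0.949500+0.927400+0.897100))/(1+11/400) = 4343/5000 ≈ 0.868600
step 6 [3y] bond c/2=1/200: DF=(851033/1000000 − 1/200·(0.960100+0.949500+0.927400+0.897100+0.868600))/(1+1/200) = 8239/10000 ≈ 0.823900
step 7 [3.5y] swap r/2=359/10352: DF=(1 − 359/10352·(0.960100+0.949500+0.927400+0.897100+0.868600+0.823900))/(1+359/10352) = 3923/5000 ≈ 0.784600
step 8 [4y] zero: DF = P = 7431/10000 ≈ 0.743100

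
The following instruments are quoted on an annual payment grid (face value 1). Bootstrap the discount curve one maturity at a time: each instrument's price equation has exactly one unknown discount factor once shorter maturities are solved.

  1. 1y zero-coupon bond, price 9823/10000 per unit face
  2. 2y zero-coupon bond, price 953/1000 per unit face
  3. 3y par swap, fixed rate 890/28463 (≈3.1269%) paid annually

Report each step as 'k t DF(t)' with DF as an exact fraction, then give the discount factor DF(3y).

step 1 [1y] zero: DF = P = 9823/10000 ≈ 0.982300
step 2 [2y] zero: DF = P = 953/1000 ≈ 0.953000
step 3 [3y] swap r/1=890/28463: DF=(1 − 890/28463·(0.982300+0.953000))/(1+890/28463) = 911/1000 ≈ 0.911000

1 1 9823/10000
2 2 953/1000
3 3 911/1000
DF(3y) = 911/1000 ≈ 0.911000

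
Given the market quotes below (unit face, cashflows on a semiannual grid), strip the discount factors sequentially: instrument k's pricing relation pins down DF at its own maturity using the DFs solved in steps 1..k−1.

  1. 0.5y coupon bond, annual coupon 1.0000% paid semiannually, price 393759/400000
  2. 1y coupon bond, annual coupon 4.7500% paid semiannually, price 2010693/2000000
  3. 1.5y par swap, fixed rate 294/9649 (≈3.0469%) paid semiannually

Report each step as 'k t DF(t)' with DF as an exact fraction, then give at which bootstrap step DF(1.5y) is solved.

1 1/2 1959/2000
2 1 9593/10000
3 3/2 9559/10000
DF(1.5y) is solved at step 3

step 1 [0.5y] bond c/2=1/200: DF=(393759/400000 − 1/200·(0))/(1+1/200) = 1959/2000 ≈ 0.979500
step 2 [1y] bond c/2=19/800: DF=(2010693/2000000 − 19/800·(0.979500))/(1+19/800) = 9593/10000 ≈ 0.959300
step 3 [1.5y] swap r/2=147/9649: DF=(1 − 147/9649·(0.979500+0.959300))/(1+147/9649) = 9559/10000 ≈ 0.955900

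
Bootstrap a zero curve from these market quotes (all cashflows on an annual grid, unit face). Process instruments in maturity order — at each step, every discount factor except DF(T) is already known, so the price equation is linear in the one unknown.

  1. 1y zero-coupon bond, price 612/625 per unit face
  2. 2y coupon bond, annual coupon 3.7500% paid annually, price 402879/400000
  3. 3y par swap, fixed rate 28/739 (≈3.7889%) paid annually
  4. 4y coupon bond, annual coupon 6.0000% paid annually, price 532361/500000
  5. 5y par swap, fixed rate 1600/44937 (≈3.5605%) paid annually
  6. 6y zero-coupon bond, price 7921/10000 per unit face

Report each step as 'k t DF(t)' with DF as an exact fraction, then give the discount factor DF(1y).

1 1 612/625
2 2 4677/5000
3 3 1117/1250
4 4 1691/2000
5 5 21/25
6 6 7921/10000
DF(1y) = 612/625 ≈ 0.979200

step 1 [1y] zero: DF = P = 612/625 ≈ 0.979200
step 2 [2y] bond c/1=3/80: DF=(402879/400000 − 3/80·(0.979200))/(1+3/80) = 4677/5000 ≈ 0.935400
step 3 [3y] swap r/1=28/739: DF=(1 − 28/739·(0.979200+0.935400))/(1+28/739) = 1117/1250 ≈ 0.893600
step 4 [4y] bond c/1=3/50: DF=(532361/500000 − 3/50·(0.979200+0.935400+0.893600))/(1+3/50) = 1691/2000 ≈ 0.845500
step 5 [5y] swap r/1=1600/44937: DF=(1 − 1600/44937·(0.979200+0.935400+0.893600+0.845500))/(1+1600/44937) = 21/25 ≈ 0.840000
step 6 [6y] zero: DF = P = 7921/10000 ≈ 0.792100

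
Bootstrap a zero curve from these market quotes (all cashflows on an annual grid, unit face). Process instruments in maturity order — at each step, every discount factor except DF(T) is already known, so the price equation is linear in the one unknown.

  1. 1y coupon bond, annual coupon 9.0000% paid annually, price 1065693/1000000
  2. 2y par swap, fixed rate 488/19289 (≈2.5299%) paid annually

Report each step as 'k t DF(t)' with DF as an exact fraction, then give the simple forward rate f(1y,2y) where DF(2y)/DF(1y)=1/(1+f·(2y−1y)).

step 1 [1y] bond c/1=9/100: DF=(1065693/1000000 − 9/100·(0))/(1+9/100) = 9777/10000 ≈ 0.977700
step 2 [2y] swap r/1=488/19289: DF=(1 − 488/19289·(0.977700))/(1+488/19289) = 1189/1250 ≈ 0.951200

1 1 9777/10000
2 2 1189/1250
f(1y,2y) = ((9777/10000)/(1189/1250) − 1)/(1) = 265/9512 ≈ 2.7860%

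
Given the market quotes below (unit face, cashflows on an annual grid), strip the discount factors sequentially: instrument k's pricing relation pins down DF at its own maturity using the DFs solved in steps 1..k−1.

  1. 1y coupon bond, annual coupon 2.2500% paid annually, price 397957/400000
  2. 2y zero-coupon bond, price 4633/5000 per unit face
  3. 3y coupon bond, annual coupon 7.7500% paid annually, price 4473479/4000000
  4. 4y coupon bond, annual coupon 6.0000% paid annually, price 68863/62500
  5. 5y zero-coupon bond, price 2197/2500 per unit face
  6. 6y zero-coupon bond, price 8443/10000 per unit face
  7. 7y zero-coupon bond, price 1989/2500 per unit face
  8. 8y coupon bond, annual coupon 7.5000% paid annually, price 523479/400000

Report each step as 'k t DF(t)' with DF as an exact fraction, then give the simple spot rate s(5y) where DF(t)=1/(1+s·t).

1 1 973/1000
2 2 4633/5000
3 3 9013/10000
4 4 8809/10000
5 5 2197/2500
6 6 8443/10000
7 7 1989/2500
8 8 981/1250
s(5y) = (1/(2197/2500) − 1)/(5) = 303/10985 ≈ 2.7583%

step 1 [1y] bond c/1=9/400: DF=(397957/400000 − 9/400·(0))/(1+9/400) = 973/1000 ≈ 0.973000
step 2 [2y] zero: DF = P = 4633/5000 ≈ 0.926600
step 3 [3y] bond c/1=31/400: DF=(4473479/4000000 − 31/400·(0.973000+0.926600))/(1+31/400) = 9013/10000 ≈ 0.901300
step 4 [4y] bond c/1=3/50: DF=(68863/62500 − 3/50·(0.973000+0.926600+0.901300))/(1+3/50) = 8809/10000 ≈ 0.880900
step 5 [5y] zero: DF = P = 2197/2500 ≈ 0.878800
step 6 [6y] zero: DF = P = 8443/10000 ≈ 0.844300
step 7 [7y] zero: DF = P = 1989/2500 ≈ 0.795600
step 8 [8y] bond c/1=3/40: DF=(523479/400000 − 3/40·(0.973000+0.926600+0.901300+0.880900+0.878800+0.844300+0.795600))/(1+3/40) = 981/1250 ≈ 0.784800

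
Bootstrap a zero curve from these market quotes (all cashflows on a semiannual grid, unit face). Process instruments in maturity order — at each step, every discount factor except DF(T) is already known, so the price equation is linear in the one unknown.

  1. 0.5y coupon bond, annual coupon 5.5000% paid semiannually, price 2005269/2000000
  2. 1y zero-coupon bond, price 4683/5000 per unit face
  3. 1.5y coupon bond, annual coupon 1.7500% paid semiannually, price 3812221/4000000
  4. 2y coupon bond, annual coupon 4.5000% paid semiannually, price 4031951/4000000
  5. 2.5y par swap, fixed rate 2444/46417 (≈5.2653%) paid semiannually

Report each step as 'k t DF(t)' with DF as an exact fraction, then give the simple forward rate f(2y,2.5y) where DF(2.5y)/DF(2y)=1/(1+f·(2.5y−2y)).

1 1/2 4879/5000
2 1 4683/5000
3 3/2 4641/5000
4 2 9233/10000
5 5/2 4389/5000
f(2y,2.5y) = ((9233/10000)/(4389/5000) − 1)/(1/2) = 65/627 ≈ 10.3668%

step 1 [0.5y] bond c/2=11/400: DF=(2005269/2000000 − 11/400·(0))/(1+11/400) = 4879/5000 ≈ 0.975800
step 2 [1y] zero: DF = P = 4683/5000 ≈ 0.936600
step 3 [1.5y] bond c/2=7/800: DF=(3812221/4000000 − 7/800·(0.975800+0.936600))/(1+7/800) = 4641/5000 ≈ 0.928200
step 4 [2y] bond c/2=9/400: DF=(4031951/4000000 − 9/400·(0.975800+0.936600+0.928200))/(1+9/400) = 9233/10000 ≈ 0.923300
step 5 [2.5y] swap r/2=1222/46417: DF=(1 − 1222/46417·(0.975800+0.936600+0.928200+0.923300))/(1+1222/46417) = 4389/5000 ≈ 0.877800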